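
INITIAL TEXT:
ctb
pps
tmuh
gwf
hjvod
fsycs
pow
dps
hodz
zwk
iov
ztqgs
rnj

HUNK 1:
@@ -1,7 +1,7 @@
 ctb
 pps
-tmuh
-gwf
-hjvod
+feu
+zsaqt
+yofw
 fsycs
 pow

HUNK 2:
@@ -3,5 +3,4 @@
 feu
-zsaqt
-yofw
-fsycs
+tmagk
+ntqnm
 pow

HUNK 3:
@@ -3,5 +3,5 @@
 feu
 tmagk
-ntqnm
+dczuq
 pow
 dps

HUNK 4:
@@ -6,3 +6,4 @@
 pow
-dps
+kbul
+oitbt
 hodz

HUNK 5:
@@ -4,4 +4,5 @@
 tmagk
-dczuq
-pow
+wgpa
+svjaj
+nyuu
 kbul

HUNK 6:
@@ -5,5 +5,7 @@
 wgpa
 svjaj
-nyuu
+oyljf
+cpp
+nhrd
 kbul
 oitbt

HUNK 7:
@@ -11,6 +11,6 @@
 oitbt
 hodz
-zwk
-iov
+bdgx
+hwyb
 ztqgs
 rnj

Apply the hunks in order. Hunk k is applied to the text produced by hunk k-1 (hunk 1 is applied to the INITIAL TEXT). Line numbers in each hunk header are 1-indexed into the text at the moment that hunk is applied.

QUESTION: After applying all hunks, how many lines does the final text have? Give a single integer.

Hunk 1: at line 1 remove [tmuh,gwf,hjvod] add [feu,zsaqt,yofw] -> 13 lines: ctb pps feu zsaqt yofw fsycs pow dps hodz zwk iov ztqgs rnj
Hunk 2: at line 3 remove [zsaqt,yofw,fsycs] add [tmagk,ntqnm] -> 12 lines: ctb pps feu tmagk ntqnm pow dps hodz zwk iov ztqgs rnj
Hunk 3: at line 3 remove [ntqnm] add [dczuq] -> 12 lines: ctb pps feu tmagk dczuq pow dps hodz zwk iov ztqgs rnj
Hunk 4: at line 6 remove [dps] add [kbul,oitbt] -> 13 lines: ctb pps feu tmagk dczuq pow kbul oitbt hodz zwk iov ztqgs rnj
Hunk 5: at line 4 remove [dczuq,pow] add [wgpa,svjaj,nyuu] -> 14 lines: ctb pps feu tmagk wgpa svjaj nyuu kbul oitbt hodz zwk iov ztqgs rnj
Hunk 6: at line 5 remove [nyuu] add [oyljf,cpp,nhrd] -> 16 lines: ctb pps feu tmagk wgpa svjaj oyljf cpp nhrd kbul oitbt hodz zwk iov ztqgs rnj
Hunk 7: at line 11 remove [zwk,iov] add [bdgx,hwyb] -> 16 lines: ctb pps feu tmagk wgpa svjaj oyljf cpp nhrd kbul oitbt hodz bdgx hwyb ztqgs rnj
Final line count: 16

Answer: 16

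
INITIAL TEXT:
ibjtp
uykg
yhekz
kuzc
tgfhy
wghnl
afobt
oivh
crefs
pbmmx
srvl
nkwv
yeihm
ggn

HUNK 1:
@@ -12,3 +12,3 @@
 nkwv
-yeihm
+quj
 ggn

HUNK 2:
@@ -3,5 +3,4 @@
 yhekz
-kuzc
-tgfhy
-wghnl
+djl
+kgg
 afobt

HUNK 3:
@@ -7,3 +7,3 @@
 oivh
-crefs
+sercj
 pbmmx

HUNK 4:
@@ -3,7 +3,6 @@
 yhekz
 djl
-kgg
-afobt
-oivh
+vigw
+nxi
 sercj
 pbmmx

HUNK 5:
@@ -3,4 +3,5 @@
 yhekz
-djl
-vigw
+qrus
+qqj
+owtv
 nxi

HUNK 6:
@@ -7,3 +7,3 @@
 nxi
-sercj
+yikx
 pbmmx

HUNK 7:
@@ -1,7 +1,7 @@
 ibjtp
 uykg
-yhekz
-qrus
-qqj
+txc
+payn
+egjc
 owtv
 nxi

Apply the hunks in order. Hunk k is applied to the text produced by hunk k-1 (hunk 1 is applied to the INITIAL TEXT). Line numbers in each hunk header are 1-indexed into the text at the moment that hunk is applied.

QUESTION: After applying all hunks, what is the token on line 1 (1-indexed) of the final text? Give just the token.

Answer: ibjtp

Derivation:
Hunk 1: at line 12 remove [yeihm] add [quj] -> 14 lines: ibjtp uykg yhekz kuzc tgfhy wghnl afobt oivh crefs pbmmx srvl nkwv quj ggn
Hunk 2: at line 3 remove [kuzc,tgfhy,wghnl] add [djl,kgg] -> 13 lines: ibjtp uykg yhekz djl kgg afobt oivh crefs pbmmx srvl nkwv quj ggn
Hunk 3: at line 7 remove [crefs] add [sercj] -> 13 lines: ibjtp uykg yhekz djl kgg afobt oivh sercj pbmmx srvl nkwv quj ggn
Hunk 4: at line 3 remove [kgg,afobt,oivh] add [vigw,nxi] -> 12 lines: ibjtp uykg yhekz djl vigw nxi sercj pbmmx srvl nkwv quj ggn
Hunk 5: at line 3 remove [djl,vigw] add [qrus,qqj,owtv] -> 13 lines: ibjtp uykg yhekz qrus qqj owtv nxi sercj pbmmx srvl nkwv quj ggn
Hunk 6: at line 7 remove [sercj] add [yikx] -> 13 lines: ibjtp uykg yhekz qrus qqj owtv nxi yikx pbmmx srvl nkwv quj ggn
Hunk 7: at line 1 remove [yhekz,qrus,qqj] add [txc,payn,egjc] -> 13 lines: ibjtp uykg txc payn egjc owtv nxi yikx pbmmx srvl nkwv quj ggn
Final line 1: ibjtp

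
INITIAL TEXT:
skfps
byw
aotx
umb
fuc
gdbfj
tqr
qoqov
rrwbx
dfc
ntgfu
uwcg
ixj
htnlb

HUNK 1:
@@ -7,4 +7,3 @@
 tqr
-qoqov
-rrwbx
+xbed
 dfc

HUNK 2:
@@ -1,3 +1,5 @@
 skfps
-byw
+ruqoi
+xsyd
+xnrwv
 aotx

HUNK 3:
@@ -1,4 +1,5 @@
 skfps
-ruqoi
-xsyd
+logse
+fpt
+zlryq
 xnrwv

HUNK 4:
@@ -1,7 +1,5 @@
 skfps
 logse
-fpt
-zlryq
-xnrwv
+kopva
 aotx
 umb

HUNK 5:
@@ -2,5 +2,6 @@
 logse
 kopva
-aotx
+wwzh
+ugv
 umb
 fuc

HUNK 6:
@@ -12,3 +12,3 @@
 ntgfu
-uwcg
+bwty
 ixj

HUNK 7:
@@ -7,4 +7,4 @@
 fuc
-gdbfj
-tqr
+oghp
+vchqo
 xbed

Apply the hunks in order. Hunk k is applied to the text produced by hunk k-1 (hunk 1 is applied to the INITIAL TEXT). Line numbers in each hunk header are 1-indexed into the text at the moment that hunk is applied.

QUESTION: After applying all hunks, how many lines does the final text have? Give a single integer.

Answer: 15

Derivation:
Hunk 1: at line 7 remove [qoqov,rrwbx] add [xbed] -> 13 lines: skfps byw aotx umb fuc gdbfj tqr xbed dfc ntgfu uwcg ixj htnlb
Hunk 2: at line 1 remove [byw] add [ruqoi,xsyd,xnrwv] -> 15 lines: skfps ruqoi xsyd xnrwv aotx umb fuc gdbfj tqr xbed dfc ntgfu uwcg ixj htnlb
Hunk 3: at line 1 remove [ruqoi,xsyd] add [logse,fpt,zlryq] -> 16 lines: skfps logse fpt zlryq xnrwv aotx umb fuc gdbfj tqr xbed dfc ntgfu uwcg ixj htnlb
Hunk 4: at line 1 remove [fpt,zlryq,xnrwv] add [kopva] -> 14 lines: skfps logse kopva aotx umb fuc gdbfj tqr xbed dfc ntgfu uwcg ixj htnlb
Hunk 5: at line 2 remove [aotx] add [wwzh,ugv] -> 15 lines: skfps logse kopva wwzh ugv umb fuc gdbfj tqr xbed dfc ntgfu uwcg ixj htnlb
Hunk 6: at line 12 remove [uwcg] add [bwty] -> 15 lines: skfps logse kopva wwzh ugv umb fuc gdbfj tqr xbed dfc ntgfu bwty ixj htnlb
Hunk 7: at line 7 remove [gdbfj,tqr] add [oghp,vchqo] -> 15 lines: skfps logse kopva wwzh ugv umb fuc oghp vchqo xbed dfc ntgfu bwty ixj htnlb
Final line count: 15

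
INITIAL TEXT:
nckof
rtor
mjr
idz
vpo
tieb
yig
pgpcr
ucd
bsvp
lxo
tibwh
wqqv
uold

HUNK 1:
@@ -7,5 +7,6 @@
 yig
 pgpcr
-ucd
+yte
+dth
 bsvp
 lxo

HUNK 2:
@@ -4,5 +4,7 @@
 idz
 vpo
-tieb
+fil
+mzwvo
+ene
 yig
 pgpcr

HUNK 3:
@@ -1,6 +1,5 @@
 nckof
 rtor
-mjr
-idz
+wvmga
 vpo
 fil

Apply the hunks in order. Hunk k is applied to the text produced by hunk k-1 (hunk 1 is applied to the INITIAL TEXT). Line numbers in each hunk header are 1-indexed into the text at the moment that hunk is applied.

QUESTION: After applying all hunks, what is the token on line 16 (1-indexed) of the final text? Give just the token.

Hunk 1: at line 7 remove [ucd] add [yte,dth] -> 15 lines: nckof rtor mjr idz vpo tieb yig pgpcr yte dth bsvp lxo tibwh wqqv uold
Hunk 2: at line 4 remove [tieb] add [fil,mzwvo,ene] -> 17 lines: nckof rtor mjr idz vpo fil mzwvo ene yig pgpcr yte dth bsvp lxo tibwh wqqv uold
Hunk 3: at line 1 remove [mjr,idz] add [wvmga] -> 16 lines: nckof rtor wvmga vpo fil mzwvo ene yig pgpcr yte dth bsvp lxo tibwh wqqv uold
Final line 16: uold

Answer: uold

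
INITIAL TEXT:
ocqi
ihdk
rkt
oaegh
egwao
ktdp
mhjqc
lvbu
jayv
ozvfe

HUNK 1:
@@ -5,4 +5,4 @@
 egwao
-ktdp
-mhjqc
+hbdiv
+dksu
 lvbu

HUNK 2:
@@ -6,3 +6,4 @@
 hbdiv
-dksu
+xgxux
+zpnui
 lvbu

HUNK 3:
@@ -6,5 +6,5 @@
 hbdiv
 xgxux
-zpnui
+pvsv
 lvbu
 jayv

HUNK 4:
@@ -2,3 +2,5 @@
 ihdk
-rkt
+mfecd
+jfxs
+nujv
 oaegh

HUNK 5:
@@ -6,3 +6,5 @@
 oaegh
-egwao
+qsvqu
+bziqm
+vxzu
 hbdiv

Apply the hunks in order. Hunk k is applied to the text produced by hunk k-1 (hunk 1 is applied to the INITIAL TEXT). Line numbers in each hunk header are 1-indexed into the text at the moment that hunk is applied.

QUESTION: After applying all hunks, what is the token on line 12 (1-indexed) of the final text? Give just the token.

Hunk 1: at line 5 remove [ktdp,mhjqc] add [hbdiv,dksu] -> 10 lines: ocqi ihdk rkt oaegh egwao hbdiv dksu lvbu jayv ozvfe
Hunk 2: at line 6 remove [dksu] add [xgxux,zpnui] -> 11 lines: ocqi ihdk rkt oaegh egwao hbdiv xgxux zpnui lvbu jayv ozvfe
Hunk 3: at line 6 remove [zpnui] add [pvsv] -> 11 lines: ocqi ihdk rkt oaegh egwao hbdiv xgxux pvsv lvbu jayv ozvfe
Hunk 4: at line 2 remove [rkt] add [mfecd,jfxs,nujv] -> 13 lines: ocqi ihdk mfecd jfxs nujv oaegh egwao hbdiv xgxux pvsv lvbu jayv ozvfe
Hunk 5: at line 6 remove [egwao] add [qsvqu,bziqm,vxzu] -> 15 lines: ocqi ihdk mfecd jfxs nujv oaegh qsvqu bziqm vxzu hbdiv xgxux pvsv lvbu jayv ozvfe
Final line 12: pvsv

Answer: pvsv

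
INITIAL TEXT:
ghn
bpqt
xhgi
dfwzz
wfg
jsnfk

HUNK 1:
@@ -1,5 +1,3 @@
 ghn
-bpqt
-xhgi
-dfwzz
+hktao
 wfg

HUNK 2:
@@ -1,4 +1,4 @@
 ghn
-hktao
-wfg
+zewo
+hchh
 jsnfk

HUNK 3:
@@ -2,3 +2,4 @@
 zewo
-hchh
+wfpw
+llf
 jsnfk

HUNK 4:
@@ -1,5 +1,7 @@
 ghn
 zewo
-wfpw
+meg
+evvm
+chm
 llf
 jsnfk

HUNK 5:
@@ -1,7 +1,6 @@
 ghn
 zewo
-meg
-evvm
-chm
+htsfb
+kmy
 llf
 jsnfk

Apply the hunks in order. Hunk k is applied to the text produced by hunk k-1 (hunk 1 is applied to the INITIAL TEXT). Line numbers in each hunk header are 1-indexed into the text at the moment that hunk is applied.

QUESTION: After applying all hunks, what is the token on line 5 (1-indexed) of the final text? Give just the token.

Answer: llf

Derivation:
Hunk 1: at line 1 remove [bpqt,xhgi,dfwzz] add [hktao] -> 4 lines: ghn hktao wfg jsnfk
Hunk 2: at line 1 remove [hktao,wfg] add [zewo,hchh] -> 4 lines: ghn zewo hchh jsnfk
Hunk 3: at line 2 remove [hchh] add [wfpw,llf] -> 5 lines: ghn zewo wfpw llf jsnfk
Hunk 4: at line 1 remove [wfpw] add [meg,evvm,chm] -> 7 lines: ghn zewo meg evvm chm llf jsnfk
Hunk 5: at line 1 remove [meg,evvm,chm] add [htsfb,kmy] -> 6 lines: ghn zewo htsfb kmy llf jsnfk
Final line 5: llf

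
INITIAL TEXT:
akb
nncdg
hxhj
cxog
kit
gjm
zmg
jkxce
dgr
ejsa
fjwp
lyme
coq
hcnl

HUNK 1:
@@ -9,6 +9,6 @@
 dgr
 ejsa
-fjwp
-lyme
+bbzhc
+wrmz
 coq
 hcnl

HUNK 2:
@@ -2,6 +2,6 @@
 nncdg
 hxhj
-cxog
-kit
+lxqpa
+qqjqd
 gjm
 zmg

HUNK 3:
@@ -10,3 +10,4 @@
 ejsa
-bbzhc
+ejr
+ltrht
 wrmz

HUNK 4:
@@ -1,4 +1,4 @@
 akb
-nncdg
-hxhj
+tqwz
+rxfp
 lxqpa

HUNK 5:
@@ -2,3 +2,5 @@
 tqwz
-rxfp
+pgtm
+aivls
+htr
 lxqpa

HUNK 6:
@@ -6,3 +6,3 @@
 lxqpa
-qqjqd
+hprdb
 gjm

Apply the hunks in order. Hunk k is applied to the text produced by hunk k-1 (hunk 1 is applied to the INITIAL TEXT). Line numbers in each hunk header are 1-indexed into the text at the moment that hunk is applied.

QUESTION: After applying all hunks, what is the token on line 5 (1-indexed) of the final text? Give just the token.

Answer: htr

Derivation:
Hunk 1: at line 9 remove [fjwp,lyme] add [bbzhc,wrmz] -> 14 lines: akb nncdg hxhj cxog kit gjm zmg jkxce dgr ejsa bbzhc wrmz coq hcnl
Hunk 2: at line 2 remove [cxog,kit] add [lxqpa,qqjqd] -> 14 lines: akb nncdg hxhj lxqpa qqjqd gjm zmg jkxce dgr ejsa bbzhc wrmz coq hcnl
Hunk 3: at line 10 remove [bbzhc] add [ejr,ltrht] -> 15 lines: akb nncdg hxhj lxqpa qqjqd gjm zmg jkxce dgr ejsa ejr ltrht wrmz coq hcnl
Hunk 4: at line 1 remove [nncdg,hxhj] add [tqwz,rxfp] -> 15 lines: akb tqwz rxfp lxqpa qqjqd gjm zmg jkxce dgr ejsa ejr ltrht wrmz coq hcnl
Hunk 5: at line 2 remove [rxfp] add [pgtm,aivls,htr] -> 17 lines: akb tqwz pgtm aivls htr lxqpa qqjqd gjm zmg jkxce dgr ejsa ejr ltrht wrmz coq hcnl
Hunk 6: at line 6 remove [qqjqd] add [hprdb] -> 17 lines: akb tqwz pgtm aivls htr lxqpa hprdb gjm zmg jkxce dgr ejsa ejr ltrht wrmz coq hcnl
Final line 5: htr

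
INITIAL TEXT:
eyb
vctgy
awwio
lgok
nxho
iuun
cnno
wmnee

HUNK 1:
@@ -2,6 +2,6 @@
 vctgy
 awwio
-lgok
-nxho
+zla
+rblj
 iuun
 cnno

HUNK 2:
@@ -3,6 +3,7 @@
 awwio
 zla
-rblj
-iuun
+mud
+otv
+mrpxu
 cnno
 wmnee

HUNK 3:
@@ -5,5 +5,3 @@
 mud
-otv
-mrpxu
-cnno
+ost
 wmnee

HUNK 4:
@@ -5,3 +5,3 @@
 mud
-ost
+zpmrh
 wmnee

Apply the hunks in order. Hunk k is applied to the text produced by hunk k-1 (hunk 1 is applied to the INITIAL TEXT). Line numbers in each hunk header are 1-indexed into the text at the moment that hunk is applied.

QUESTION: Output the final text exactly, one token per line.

Hunk 1: at line 2 remove [lgok,nxho] add [zla,rblj] -> 8 lines: eyb vctgy awwio zla rblj iuun cnno wmnee
Hunk 2: at line 3 remove [rblj,iuun] add [mud,otv,mrpxu] -> 9 lines: eyb vctgy awwio zla mud otv mrpxu cnno wmnee
Hunk 3: at line 5 remove [otv,mrpxu,cnno] add [ost] -> 7 lines: eyb vctgy awwio zla mud ost wmnee
Hunk 4: at line 5 remove [ost] add [zpmrh] -> 7 lines: eyb vctgy awwio zla mud zpmrh wmnee

Answer: eyb
vctgy
awwio
zla
mud
zpmrh
wmnee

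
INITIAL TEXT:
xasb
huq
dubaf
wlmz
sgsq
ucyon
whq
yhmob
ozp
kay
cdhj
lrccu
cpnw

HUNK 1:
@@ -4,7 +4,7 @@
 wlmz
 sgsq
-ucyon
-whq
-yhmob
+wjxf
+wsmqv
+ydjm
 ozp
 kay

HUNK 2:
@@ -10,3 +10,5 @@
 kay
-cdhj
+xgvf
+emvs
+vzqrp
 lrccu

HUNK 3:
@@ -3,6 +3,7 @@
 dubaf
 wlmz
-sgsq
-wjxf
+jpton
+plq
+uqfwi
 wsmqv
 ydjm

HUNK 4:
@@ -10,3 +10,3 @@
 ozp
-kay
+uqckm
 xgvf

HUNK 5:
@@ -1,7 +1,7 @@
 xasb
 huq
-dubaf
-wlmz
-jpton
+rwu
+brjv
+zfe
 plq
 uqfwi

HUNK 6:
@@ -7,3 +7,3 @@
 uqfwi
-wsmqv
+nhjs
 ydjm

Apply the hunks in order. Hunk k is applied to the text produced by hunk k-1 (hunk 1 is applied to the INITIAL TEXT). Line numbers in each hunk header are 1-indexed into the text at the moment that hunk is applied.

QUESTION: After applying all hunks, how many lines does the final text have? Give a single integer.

Answer: 16

Derivation:
Hunk 1: at line 4 remove [ucyon,whq,yhmob] add [wjxf,wsmqv,ydjm] -> 13 lines: xasb huq dubaf wlmz sgsq wjxf wsmqv ydjm ozp kay cdhj lrccu cpnw
Hunk 2: at line 10 remove [cdhj] add [xgvf,emvs,vzqrp] -> 15 lines: xasb huq dubaf wlmz sgsq wjxf wsmqv ydjm ozp kay xgvf emvs vzqrp lrccu cpnw
Hunk 3: at line 3 remove [sgsq,wjxf] add [jpton,plq,uqfwi] -> 16 lines: xasb huq dubaf wlmz jpton plq uqfwi wsmqv ydjm ozp kay xgvf emvs vzqrp lrccu cpnw
Hunk 4: at line 10 remove [kay] add [uqckm] -> 16 lines: xasb huq dubaf wlmz jpton plq uqfwi wsmqv ydjm ozp uqckm xgvf emvs vzqrp lrccu cpnw
Hunk 5: at line 1 remove [dubaf,wlmz,jpton] add [rwu,brjv,zfe] -> 16 lines: xasb huq rwu brjv zfe plq uqfwi wsmqv ydjm ozp uqckm xgvf emvs vzqrp lrccu cpnw
Hunk 6: at line 7 remove [wsmqv] add [nhjs] -> 16 lines: xasb huq rwu brjv zfe plq uqfwi nhjs ydjm ozp uqckm xgvf emvs vzqrp lrccu cpnw
Final line count: 16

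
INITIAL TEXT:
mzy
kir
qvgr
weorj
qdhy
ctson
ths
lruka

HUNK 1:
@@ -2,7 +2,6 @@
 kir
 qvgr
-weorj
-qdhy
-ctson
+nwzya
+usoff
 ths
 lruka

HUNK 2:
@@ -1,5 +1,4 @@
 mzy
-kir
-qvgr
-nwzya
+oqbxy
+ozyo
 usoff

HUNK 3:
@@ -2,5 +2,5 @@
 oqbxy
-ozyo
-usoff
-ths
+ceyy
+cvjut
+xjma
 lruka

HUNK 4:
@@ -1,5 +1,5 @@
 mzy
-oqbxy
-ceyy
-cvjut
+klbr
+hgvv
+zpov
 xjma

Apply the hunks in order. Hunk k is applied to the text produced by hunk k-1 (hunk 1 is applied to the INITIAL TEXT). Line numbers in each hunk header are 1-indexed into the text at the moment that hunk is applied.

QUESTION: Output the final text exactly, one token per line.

Hunk 1: at line 2 remove [weorj,qdhy,ctson] add [nwzya,usoff] -> 7 lines: mzy kir qvgr nwzya usoff ths lruka
Hunk 2: at line 1 remove [kir,qvgr,nwzya] add [oqbxy,ozyo] -> 6 lines: mzy oqbxy ozyo usoff ths lruka
Hunk 3: at line 2 remove [ozyo,usoff,ths] add [ceyy,cvjut,xjma] -> 6 lines: mzy oqbxy ceyy cvjut xjma lruka
Hunk 4: at line 1 remove [oqbxy,ceyy,cvjut] add [klbr,hgvv,zpov] -> 6 lines: mzy klbr hgvv zpov xjma lruka

Answer: mzy
klbr
hgvv
zpov
xjma
lruka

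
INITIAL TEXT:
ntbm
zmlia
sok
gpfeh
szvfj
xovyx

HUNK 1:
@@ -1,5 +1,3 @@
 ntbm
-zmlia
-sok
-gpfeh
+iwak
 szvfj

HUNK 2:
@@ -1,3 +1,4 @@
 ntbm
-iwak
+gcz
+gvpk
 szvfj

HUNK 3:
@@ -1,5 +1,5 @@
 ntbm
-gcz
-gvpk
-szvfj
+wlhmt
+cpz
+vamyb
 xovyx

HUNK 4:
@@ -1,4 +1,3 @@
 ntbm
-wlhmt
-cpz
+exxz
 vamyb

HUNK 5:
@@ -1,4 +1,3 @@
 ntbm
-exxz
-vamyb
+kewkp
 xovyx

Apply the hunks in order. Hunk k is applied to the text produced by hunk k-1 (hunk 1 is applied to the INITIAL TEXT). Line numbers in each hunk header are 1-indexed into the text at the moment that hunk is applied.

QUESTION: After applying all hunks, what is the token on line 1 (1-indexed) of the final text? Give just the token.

Answer: ntbm

Derivation:
Hunk 1: at line 1 remove [zmlia,sok,gpfeh] add [iwak] -> 4 lines: ntbm iwak szvfj xovyx
Hunk 2: at line 1 remove [iwak] add [gcz,gvpk] -> 5 lines: ntbm gcz gvpk szvfj xovyx
Hunk 3: at line 1 remove [gcz,gvpk,szvfj] add [wlhmt,cpz,vamyb] -> 5 lines: ntbm wlhmt cpz vamyb xovyx
Hunk 4: at line 1 remove [wlhmt,cpz] add [exxz] -> 4 lines: ntbm exxz vamyb xovyx
Hunk 5: at line 1 remove [exxz,vamyb] add [kewkp] -> 3 lines: ntbm kewkp xovyx
Final line 1: ntbm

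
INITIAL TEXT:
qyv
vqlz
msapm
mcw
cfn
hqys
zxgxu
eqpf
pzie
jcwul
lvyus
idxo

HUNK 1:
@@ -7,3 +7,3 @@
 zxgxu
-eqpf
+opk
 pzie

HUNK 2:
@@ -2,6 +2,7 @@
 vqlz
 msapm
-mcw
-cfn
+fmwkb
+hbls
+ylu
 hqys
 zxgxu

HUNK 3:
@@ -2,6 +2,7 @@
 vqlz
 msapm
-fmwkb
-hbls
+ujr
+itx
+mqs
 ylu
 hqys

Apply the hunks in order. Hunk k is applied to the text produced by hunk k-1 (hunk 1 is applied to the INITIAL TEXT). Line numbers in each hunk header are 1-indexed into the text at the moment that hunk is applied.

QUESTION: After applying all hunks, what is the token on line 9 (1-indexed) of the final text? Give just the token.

Hunk 1: at line 7 remove [eqpf] add [opk] -> 12 lines: qyv vqlz msapm mcw cfn hqys zxgxu opk pzie jcwul lvyus idxo
Hunk 2: at line 2 remove [mcw,cfn] add [fmwkb,hbls,ylu] -> 13 lines: qyv vqlz msapm fmwkb hbls ylu hqys zxgxu opk pzie jcwul lvyus idxo
Hunk 3: at line 2 remove [fmwkb,hbls] add [ujr,itx,mqs] -> 14 lines: qyv vqlz msapm ujr itx mqs ylu hqys zxgxu opk pzie jcwul lvyus idxo
Final line 9: zxgxu

Answer: zxgxu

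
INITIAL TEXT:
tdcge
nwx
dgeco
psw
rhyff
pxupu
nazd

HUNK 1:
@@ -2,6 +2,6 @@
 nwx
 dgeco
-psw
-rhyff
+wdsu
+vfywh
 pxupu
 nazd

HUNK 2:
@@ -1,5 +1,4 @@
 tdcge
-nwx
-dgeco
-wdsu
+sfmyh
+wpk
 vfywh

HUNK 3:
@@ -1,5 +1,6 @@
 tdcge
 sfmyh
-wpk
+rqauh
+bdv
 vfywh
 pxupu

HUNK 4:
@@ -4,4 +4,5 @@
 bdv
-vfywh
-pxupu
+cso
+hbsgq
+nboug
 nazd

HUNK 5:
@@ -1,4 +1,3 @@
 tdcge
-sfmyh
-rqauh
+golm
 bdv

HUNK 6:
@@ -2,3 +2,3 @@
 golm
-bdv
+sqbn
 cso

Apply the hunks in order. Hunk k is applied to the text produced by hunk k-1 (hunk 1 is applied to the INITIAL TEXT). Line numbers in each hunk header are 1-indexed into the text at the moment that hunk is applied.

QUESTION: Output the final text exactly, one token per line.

Hunk 1: at line 2 remove [psw,rhyff] add [wdsu,vfywh] -> 7 lines: tdcge nwx dgeco wdsu vfywh pxupu nazd
Hunk 2: at line 1 remove [nwx,dgeco,wdsu] add [sfmyh,wpk] -> 6 lines: tdcge sfmyh wpk vfywh pxupu nazd
Hunk 3: at line 1 remove [wpk] add [rqauh,bdv] -> 7 lines: tdcge sfmyh rqauh bdv vfywh pxupu nazd
Hunk 4: at line 4 remove [vfywh,pxupu] add [cso,hbsgq,nboug] -> 8 lines: tdcge sfmyh rqauh bdv cso hbsgq nboug nazd
Hunk 5: at line 1 remove [sfmyh,rqauh] add [golm] -> 7 lines: tdcge golm bdv cso hbsgq nboug nazd
Hunk 6: at line 2 remove [bdv] add [sqbn] -> 7 lines: tdcge golm sqbn cso hbsgq nboug nazd

Answer: tdcge
golm
sqbn
cso
hbsgq
nboug
nazd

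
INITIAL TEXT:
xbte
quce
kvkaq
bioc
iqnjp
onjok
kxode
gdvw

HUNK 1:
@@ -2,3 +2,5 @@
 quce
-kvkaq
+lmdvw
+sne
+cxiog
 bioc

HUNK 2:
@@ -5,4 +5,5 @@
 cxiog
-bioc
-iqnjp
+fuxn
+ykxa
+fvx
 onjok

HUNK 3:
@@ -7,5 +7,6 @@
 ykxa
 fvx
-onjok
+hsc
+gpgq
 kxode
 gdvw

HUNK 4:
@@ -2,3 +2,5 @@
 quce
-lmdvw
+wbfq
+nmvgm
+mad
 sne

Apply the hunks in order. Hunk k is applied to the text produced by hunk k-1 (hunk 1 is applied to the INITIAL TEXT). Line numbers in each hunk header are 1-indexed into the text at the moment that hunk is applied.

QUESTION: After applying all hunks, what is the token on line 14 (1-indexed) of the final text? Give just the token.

Answer: gdvw

Derivation:
Hunk 1: at line 2 remove [kvkaq] add [lmdvw,sne,cxiog] -> 10 lines: xbte quce lmdvw sne cxiog bioc iqnjp onjok kxode gdvw
Hunk 2: at line 5 remove [bioc,iqnjp] add [fuxn,ykxa,fvx] -> 11 lines: xbte quce lmdvw sne cxiog fuxn ykxa fvx onjok kxode gdvw
Hunk 3: at line 7 remove [onjok] add [hsc,gpgq] -> 12 lines: xbte quce lmdvw sne cxiog fuxn ykxa fvx hsc gpgq kxode gdvw
Hunk 4: at line 2 remove [lmdvw] add [wbfq,nmvgm,mad] -> 14 lines: xbte quce wbfq nmvgm mad sne cxiog fuxn ykxa fvx hsc gpgq kxode gdvw
Final line 14: gdvw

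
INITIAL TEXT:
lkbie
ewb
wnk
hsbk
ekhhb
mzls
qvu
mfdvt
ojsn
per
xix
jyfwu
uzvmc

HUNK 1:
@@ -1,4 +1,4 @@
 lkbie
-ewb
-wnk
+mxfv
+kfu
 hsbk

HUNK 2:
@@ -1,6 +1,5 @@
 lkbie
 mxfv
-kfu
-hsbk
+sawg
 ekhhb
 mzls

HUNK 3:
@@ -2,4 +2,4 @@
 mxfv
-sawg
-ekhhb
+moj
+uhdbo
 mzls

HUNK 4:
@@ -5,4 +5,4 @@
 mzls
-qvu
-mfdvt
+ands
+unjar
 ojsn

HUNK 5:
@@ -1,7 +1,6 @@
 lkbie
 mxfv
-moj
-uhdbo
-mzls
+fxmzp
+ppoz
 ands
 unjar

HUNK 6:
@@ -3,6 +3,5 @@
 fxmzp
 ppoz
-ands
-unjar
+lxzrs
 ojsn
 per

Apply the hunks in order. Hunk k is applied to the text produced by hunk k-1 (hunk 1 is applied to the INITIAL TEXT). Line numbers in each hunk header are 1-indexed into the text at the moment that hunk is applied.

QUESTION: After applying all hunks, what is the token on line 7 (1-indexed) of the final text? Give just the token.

Hunk 1: at line 1 remove [ewb,wnk] add [mxfv,kfu] -> 13 lines: lkbie mxfv kfu hsbk ekhhb mzls qvu mfdvt ojsn per xix jyfwu uzvmc
Hunk 2: at line 1 remove [kfu,hsbk] add [sawg] -> 12 lines: lkbie mxfv sawg ekhhb mzls qvu mfdvt ojsn per xix jyfwu uzvmc
Hunk 3: at line 2 remove [sawg,ekhhb] add [moj,uhdbo] -> 12 lines: lkbie mxfv moj uhdbo mzls qvu mfdvt ojsn per xix jyfwu uzvmc
Hunk 4: at line 5 remove [qvu,mfdvt] add [ands,unjar] -> 12 lines: lkbie mxfv moj uhdbo mzls ands unjar ojsn per xix jyfwu uzvmc
Hunk 5: at line 1 remove [moj,uhdbo,mzls] add [fxmzp,ppoz] -> 11 lines: lkbie mxfv fxmzp ppoz ands unjar ojsn per xix jyfwu uzvmc
Hunk 6: at line 3 remove [ands,unjar] add [lxzrs] -> 10 lines: lkbie mxfv fxmzp ppoz lxzrs ojsn per xix jyfwu uzvmc
Final line 7: per

Answer: per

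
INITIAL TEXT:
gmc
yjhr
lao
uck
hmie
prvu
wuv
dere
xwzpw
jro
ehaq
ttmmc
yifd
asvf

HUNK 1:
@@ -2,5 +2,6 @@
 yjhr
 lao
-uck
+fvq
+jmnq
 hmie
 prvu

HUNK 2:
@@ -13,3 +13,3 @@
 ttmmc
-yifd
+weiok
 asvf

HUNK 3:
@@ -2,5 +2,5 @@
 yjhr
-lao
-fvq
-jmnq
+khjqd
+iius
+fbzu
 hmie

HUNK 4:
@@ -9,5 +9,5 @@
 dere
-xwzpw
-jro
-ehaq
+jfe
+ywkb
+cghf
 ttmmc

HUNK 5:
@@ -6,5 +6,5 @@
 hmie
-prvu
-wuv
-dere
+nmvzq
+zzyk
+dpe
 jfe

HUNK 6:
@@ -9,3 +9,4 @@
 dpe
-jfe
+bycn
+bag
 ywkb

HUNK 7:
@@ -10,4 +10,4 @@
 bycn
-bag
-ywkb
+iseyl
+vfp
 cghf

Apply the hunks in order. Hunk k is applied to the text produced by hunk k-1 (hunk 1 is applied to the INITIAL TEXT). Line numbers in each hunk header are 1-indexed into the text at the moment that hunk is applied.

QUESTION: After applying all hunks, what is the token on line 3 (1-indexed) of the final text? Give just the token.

Hunk 1: at line 2 remove [uck] add [fvq,jmnq] -> 15 lines: gmc yjhr lao fvq jmnq hmie prvu wuv dere xwzpw jro ehaq ttmmc yifd asvf
Hunk 2: at line 13 remove [yifd] add [weiok] -> 15 lines: gmc yjhr lao fvq jmnq hmie prvu wuv dere xwzpw jro ehaq ttmmc weiok asvf
Hunk 3: at line 2 remove [lao,fvq,jmnq] add [khjqd,iius,fbzu] -> 15 lines: gmc yjhr khjqd iius fbzu hmie prvu wuv dere xwzpw jro ehaq ttmmc weiok asvf
Hunk 4: at line 9 remove [xwzpw,jro,ehaq] add [jfe,ywkb,cghf] -> 15 lines: gmc yjhr khjqd iius fbzu hmie prvu wuv dere jfe ywkb cghf ttmmc weiok asvf
Hunk 5: at line 6 remove [prvu,wuv,dere] add [nmvzq,zzyk,dpe] -> 15 lines: gmc yjhr khjqd iius fbzu hmie nmvzq zzyk dpe jfe ywkb cghf ttmmc weiok asvf
Hunk 6: at line 9 remove [jfe] add [bycn,bag] -> 16 lines: gmc yjhr khjqd iius fbzu hmie nmvzq zzyk dpe bycn bag ywkb cghf ttmmc weiok asvf
Hunk 7: at line 10 remove [bag,ywkb] add [iseyl,vfp] -> 16 lines: gmc yjhr khjqd iius fbzu hmie nmvzq zzyk dpe bycn iseyl vfp cghf ttmmc weiok asvf
Final line 3: khjqd

Answer: khjqd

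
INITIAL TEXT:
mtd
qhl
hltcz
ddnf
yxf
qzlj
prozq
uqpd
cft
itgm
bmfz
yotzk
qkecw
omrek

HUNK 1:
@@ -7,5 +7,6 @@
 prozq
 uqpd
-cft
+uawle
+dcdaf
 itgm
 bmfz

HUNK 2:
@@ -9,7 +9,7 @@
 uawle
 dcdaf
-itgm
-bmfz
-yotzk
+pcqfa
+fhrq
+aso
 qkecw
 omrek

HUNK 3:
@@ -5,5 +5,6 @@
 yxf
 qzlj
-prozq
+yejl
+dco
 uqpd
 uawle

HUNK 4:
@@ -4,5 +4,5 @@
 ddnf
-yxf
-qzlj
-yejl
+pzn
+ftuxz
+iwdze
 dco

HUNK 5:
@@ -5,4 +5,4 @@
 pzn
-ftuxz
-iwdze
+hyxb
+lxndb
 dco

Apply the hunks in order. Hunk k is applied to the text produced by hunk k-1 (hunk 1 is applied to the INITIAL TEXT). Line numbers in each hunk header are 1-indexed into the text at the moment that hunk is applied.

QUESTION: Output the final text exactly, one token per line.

Answer: mtd
qhl
hltcz
ddnf
pzn
hyxb
lxndb
dco
uqpd
uawle
dcdaf
pcqfa
fhrq
aso
qkecw
omrek

Derivation:
Hunk 1: at line 7 remove [cft] add [uawle,dcdaf] -> 15 lines: mtd qhl hltcz ddnf yxf qzlj prozq uqpd uawle dcdaf itgm bmfz yotzk qkecw omrek
Hunk 2: at line 9 remove [itgm,bmfz,yotzk] add [pcqfa,fhrq,aso] -> 15 lines: mtd qhl hltcz ddnf yxf qzlj prozq uqpd uawle dcdaf pcqfa fhrq aso qkecw omrek
Hunk 3: at line 5 remove [prozq] add [yejl,dco] -> 16 lines: mtd qhl hltcz ddnf yxf qzlj yejl dco uqpd uawle dcdaf pcqfa fhrq aso qkecw omrek
Hunk 4: at line 4 remove [yxf,qzlj,yejl] add [pzn,ftuxz,iwdze] -> 16 lines: mtd qhl hltcz ddnf pzn ftuxz iwdze dco uqpd uawle dcdaf pcqfa fhrq aso qkecw omrek
Hunk 5: at line 5 remove [ftuxz,iwdze] add [hyxb,lxndb] -> 16 lines: mtd qhl hltcz ddnf pzn hyxb lxndb dco uqpd uawle dcdaf pcqfa fhrq aso qkecw omrek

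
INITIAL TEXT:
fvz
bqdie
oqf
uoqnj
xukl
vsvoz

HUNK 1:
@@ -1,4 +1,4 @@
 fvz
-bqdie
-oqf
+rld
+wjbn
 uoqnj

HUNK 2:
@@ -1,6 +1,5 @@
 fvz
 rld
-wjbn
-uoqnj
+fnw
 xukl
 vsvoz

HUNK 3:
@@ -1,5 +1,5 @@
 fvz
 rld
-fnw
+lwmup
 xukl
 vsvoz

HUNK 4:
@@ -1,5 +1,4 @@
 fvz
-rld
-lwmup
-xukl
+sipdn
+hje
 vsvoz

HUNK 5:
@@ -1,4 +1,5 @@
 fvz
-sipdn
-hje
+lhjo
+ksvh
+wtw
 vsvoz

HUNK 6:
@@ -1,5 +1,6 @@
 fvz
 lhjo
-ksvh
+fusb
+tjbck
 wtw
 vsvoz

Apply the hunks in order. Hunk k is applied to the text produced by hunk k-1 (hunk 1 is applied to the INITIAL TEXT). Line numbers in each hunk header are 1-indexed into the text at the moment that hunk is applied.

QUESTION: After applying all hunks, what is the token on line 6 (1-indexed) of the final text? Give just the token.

Hunk 1: at line 1 remove [bqdie,oqf] add [rld,wjbn] -> 6 lines: fvz rld wjbn uoqnj xukl vsvoz
Hunk 2: at line 1 remove [wjbn,uoqnj] add [fnw] -> 5 lines: fvz rld fnw xukl vsvoz
Hunk 3: at line 1 remove [fnw] add [lwmup] -> 5 lines: fvz rld lwmup xukl vsvoz
Hunk 4: at line 1 remove [rld,lwmup,xukl] add [sipdn,hje] -> 4 lines: fvz sipdn hje vsvoz
Hunk 5: at line 1 remove [sipdn,hje] add [lhjo,ksvh,wtw] -> 5 lines: fvz lhjo ksvh wtw vsvoz
Hunk 6: at line 1 remove [ksvh] add [fusb,tjbck] -> 6 lines: fvz lhjo fusb tjbck wtw vsvoz
Final line 6: vsvoz

Answer: vsvoz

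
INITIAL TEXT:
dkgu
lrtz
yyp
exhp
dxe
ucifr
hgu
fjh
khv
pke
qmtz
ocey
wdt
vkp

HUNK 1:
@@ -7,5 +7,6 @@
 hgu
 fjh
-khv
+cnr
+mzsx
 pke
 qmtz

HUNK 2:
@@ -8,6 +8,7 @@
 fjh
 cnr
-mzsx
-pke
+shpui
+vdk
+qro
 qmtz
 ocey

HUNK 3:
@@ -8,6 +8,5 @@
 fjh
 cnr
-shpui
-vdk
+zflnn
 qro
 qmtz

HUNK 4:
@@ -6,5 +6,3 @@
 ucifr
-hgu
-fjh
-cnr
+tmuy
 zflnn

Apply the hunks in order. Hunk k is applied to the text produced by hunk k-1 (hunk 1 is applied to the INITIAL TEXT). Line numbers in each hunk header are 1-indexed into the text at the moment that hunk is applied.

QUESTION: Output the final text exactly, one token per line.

Hunk 1: at line 7 remove [khv] add [cnr,mzsx] -> 15 lines: dkgu lrtz yyp exhp dxe ucifr hgu fjh cnr mzsx pke qmtz ocey wdt vkp
Hunk 2: at line 8 remove [mzsx,pke] add [shpui,vdk,qro] -> 16 lines: dkgu lrtz yyp exhp dxe ucifr hgu fjh cnr shpui vdk qro qmtz ocey wdt vkp
Hunk 3: at line 8 remove [shpui,vdk] add [zflnn] -> 15 lines: dkgu lrtz yyp exhp dxe ucifr hgu fjh cnr zflnn qro qmtz ocey wdt vkp
Hunk 4: at line 6 remove [hgu,fjh,cnr] add [tmuy] -> 13 lines: dkgu lrtz yyp exhp dxe ucifr tmuy zflnn qro qmtz ocey wdt vkp

Answer: dkgu
lrtz
yyp
exhp
dxe
ucifr
tmuy
zflnn
qro
qmtz
ocey
wdt
vkp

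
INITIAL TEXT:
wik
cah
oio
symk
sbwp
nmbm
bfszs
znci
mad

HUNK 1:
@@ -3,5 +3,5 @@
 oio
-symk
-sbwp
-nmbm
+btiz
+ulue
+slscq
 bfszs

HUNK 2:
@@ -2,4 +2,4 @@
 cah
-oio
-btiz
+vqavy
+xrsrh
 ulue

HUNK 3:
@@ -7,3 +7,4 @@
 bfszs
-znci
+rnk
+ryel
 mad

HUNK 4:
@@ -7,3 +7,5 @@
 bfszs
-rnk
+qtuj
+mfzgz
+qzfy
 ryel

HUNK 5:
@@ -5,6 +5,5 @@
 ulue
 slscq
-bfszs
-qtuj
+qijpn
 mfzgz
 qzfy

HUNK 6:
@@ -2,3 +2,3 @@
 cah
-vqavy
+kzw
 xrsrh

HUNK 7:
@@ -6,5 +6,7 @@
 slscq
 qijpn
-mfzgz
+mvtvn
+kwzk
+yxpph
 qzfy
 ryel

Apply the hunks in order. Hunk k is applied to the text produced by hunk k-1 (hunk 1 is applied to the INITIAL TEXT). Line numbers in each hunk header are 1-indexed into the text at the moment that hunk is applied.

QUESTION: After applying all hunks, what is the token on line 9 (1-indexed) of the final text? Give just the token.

Hunk 1: at line 3 remove [symk,sbwp,nmbm] add [btiz,ulue,slscq] -> 9 lines: wik cah oio btiz ulue slscq bfszs znci mad
Hunk 2: at line 2 remove [oio,btiz] add [vqavy,xrsrh] -> 9 lines: wik cah vqavy xrsrh ulue slscq bfszs znci mad
Hunk 3: at line 7 remove [znci] add [rnk,ryel] -> 10 lines: wik cah vqavy xrsrh ulue slscq bfszs rnk ryel mad
Hunk 4: at line 7 remove [rnk] add [qtuj,mfzgz,qzfy] -> 12 lines: wik cah vqavy xrsrh ulue slscq bfszs qtuj mfzgz qzfy ryel mad
Hunk 5: at line 5 remove [bfszs,qtuj] add [qijpn] -> 11 lines: wik cah vqavy xrsrh ulue slscq qijpn mfzgz qzfy ryel mad
Hunk 6: at line 2 remove [vqavy] add [kzw] -> 11 lines: wik cah kzw xrsrh ulue slscq qijpn mfzgz qzfy ryel mad
Hunk 7: at line 6 remove [mfzgz] add [mvtvn,kwzk,yxpph] -> 13 lines: wik cah kzw xrsrh ulue slscq qijpn mvtvn kwzk yxpph qzfy ryel mad
Final line 9: kwzk

Answer: kwzk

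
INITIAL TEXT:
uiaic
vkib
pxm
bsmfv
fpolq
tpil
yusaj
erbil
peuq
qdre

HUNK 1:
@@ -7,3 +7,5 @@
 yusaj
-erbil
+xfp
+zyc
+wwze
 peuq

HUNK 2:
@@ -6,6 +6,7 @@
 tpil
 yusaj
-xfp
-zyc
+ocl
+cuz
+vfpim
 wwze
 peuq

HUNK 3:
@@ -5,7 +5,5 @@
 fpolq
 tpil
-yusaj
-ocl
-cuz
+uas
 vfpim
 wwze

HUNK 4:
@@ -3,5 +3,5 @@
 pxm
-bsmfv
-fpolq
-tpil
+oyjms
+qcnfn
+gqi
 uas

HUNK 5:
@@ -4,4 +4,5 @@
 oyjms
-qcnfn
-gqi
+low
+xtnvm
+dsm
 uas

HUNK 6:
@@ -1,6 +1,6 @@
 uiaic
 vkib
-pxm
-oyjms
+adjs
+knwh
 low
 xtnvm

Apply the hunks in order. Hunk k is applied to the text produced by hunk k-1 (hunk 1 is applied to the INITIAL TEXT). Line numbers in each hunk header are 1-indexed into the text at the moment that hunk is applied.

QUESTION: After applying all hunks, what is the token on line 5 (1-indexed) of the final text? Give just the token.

Answer: low

Derivation:
Hunk 1: at line 7 remove [erbil] add [xfp,zyc,wwze] -> 12 lines: uiaic vkib pxm bsmfv fpolq tpil yusaj xfp zyc wwze peuq qdre
Hunk 2: at line 6 remove [xfp,zyc] add [ocl,cuz,vfpim] -> 13 lines: uiaic vkib pxm bsmfv fpolq tpil yusaj ocl cuz vfpim wwze peuq qdre
Hunk 3: at line 5 remove [yusaj,ocl,cuz] add [uas] -> 11 lines: uiaic vkib pxm bsmfv fpolq tpil uas vfpim wwze peuq qdre
Hunk 4: at line 3 remove [bsmfv,fpolq,tpil] add [oyjms,qcnfn,gqi] -> 11 lines: uiaic vkib pxm oyjms qcnfn gqi uas vfpim wwze peuq qdre
Hunk 5: at line 4 remove [qcnfn,gqi] add [low,xtnvm,dsm] -> 12 lines: uiaic vkib pxm oyjms low xtnvm dsm uas vfpim wwze peuq qdre
Hunk 6: at line 1 remove [pxm,oyjms] add [adjs,knwh] -> 12 lines: uiaic vkib adjs knwh low xtnvm dsm uas vfpim wwze peuq qdre
Final line 5: low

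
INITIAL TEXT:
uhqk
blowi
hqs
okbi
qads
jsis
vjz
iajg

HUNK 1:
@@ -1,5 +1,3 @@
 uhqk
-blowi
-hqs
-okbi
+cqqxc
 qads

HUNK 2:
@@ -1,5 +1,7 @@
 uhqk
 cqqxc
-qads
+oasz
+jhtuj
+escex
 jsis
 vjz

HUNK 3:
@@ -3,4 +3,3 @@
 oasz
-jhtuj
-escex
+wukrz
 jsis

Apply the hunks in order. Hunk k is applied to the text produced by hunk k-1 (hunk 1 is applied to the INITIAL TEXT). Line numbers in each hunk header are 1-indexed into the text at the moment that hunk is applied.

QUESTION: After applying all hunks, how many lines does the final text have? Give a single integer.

Answer: 7

Derivation:
Hunk 1: at line 1 remove [blowi,hqs,okbi] add [cqqxc] -> 6 lines: uhqk cqqxc qads jsis vjz iajg
Hunk 2: at line 1 remove [qads] add [oasz,jhtuj,escex] -> 8 lines: uhqk cqqxc oasz jhtuj escex jsis vjz iajg
Hunk 3: at line 3 remove [jhtuj,escex] add [wukrz] -> 7 lines: uhqk cqqxc oasz wukrz jsis vjz iajg
Final line count: 7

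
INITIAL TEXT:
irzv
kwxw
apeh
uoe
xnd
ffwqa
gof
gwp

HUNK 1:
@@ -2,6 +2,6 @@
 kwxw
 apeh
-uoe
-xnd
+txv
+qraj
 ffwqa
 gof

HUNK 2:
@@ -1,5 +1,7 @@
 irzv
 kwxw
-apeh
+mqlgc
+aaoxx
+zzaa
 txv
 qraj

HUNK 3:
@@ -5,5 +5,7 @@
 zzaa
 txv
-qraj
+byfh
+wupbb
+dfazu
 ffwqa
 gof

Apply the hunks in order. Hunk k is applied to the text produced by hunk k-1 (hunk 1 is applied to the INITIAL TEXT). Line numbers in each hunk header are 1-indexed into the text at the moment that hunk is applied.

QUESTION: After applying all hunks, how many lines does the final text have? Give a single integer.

Hunk 1: at line 2 remove [uoe,xnd] add [txv,qraj] -> 8 lines: irzv kwxw apeh txv qraj ffwqa gof gwp
Hunk 2: at line 1 remove [apeh] add [mqlgc,aaoxx,zzaa] -> 10 lines: irzv kwxw mqlgc aaoxx zzaa txv qraj ffwqa gof gwp
Hunk 3: at line 5 remove [qraj] add [byfh,wupbb,dfazu] -> 12 lines: irzv kwxw mqlgc aaoxx zzaa txv byfh wupbb dfazu ffwqa gof gwp
Final line count: 12

Answer: 12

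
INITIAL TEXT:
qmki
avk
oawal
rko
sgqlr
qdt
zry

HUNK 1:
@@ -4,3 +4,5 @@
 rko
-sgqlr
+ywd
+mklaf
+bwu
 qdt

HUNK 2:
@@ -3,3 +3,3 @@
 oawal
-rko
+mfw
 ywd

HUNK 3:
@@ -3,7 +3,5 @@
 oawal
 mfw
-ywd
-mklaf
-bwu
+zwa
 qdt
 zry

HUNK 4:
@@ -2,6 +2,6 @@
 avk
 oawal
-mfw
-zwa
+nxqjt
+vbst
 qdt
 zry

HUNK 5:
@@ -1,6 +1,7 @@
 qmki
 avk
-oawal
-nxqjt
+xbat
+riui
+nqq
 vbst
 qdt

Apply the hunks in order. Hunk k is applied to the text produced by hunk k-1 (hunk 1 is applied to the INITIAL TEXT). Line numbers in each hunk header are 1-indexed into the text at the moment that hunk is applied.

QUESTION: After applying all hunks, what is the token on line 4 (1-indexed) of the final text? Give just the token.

Hunk 1: at line 4 remove [sgqlr] add [ywd,mklaf,bwu] -> 9 lines: qmki avk oawal rko ywd mklaf bwu qdt zry
Hunk 2: at line 3 remove [rko] add [mfw] -> 9 lines: qmki avk oawal mfw ywd mklaf bwu qdt zry
Hunk 3: at line 3 remove [ywd,mklaf,bwu] add [zwa] -> 7 lines: qmki avk oawal mfw zwa qdt zry
Hunk 4: at line 2 remove [mfw,zwa] add [nxqjt,vbst] -> 7 lines: qmki avk oawal nxqjt vbst qdt zry
Hunk 5: at line 1 remove [oawal,nxqjt] add [xbat,riui,nqq] -> 8 lines: qmki avk xbat riui nqq vbst qdt zry
Final line 4: riui

Answer: riui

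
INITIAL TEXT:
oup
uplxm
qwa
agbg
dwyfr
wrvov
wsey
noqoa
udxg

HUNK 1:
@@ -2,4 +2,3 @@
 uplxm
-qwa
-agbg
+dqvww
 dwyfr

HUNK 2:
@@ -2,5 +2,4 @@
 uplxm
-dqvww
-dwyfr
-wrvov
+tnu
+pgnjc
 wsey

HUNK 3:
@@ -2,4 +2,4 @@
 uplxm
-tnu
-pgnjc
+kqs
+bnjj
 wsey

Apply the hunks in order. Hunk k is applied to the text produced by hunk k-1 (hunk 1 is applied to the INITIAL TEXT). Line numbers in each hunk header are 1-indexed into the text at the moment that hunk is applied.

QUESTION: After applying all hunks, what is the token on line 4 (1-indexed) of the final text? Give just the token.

Answer: bnjj

Derivation:
Hunk 1: at line 2 remove [qwa,agbg] add [dqvww] -> 8 lines: oup uplxm dqvww dwyfr wrvov wsey noqoa udxg
Hunk 2: at line 2 remove [dqvww,dwyfr,wrvov] add [tnu,pgnjc] -> 7 lines: oup uplxm tnu pgnjc wsey noqoa udxg
Hunk 3: at line 2 remove [tnu,pgnjc] add [kqs,bnjj] -> 7 lines: oup uplxm kqs bnjj wsey noqoa udxg
Final line 4: bnjj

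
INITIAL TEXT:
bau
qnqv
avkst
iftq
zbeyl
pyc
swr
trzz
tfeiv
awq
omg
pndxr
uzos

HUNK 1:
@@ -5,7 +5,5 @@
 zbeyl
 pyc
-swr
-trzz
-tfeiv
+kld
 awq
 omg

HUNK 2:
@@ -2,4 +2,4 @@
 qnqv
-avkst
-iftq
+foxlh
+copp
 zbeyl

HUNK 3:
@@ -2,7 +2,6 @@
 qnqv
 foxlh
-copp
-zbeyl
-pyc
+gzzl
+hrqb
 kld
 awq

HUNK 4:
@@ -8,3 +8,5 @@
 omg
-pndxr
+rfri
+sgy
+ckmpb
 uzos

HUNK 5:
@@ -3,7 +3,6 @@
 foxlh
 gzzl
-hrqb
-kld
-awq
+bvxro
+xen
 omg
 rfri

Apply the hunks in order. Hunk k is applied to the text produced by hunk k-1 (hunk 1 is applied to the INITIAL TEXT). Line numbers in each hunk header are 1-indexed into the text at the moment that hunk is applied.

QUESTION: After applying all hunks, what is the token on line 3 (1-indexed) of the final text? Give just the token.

Answer: foxlh

Derivation:
Hunk 1: at line 5 remove [swr,trzz,tfeiv] add [kld] -> 11 lines: bau qnqv avkst iftq zbeyl pyc kld awq omg pndxr uzos
Hunk 2: at line 2 remove [avkst,iftq] add [foxlh,copp] -> 11 lines: bau qnqv foxlh copp zbeyl pyc kld awq omg pndxr uzos
Hunk 3: at line 2 remove [copp,zbeyl,pyc] add [gzzl,hrqb] -> 10 lines: bau qnqv foxlh gzzl hrqb kld awq omg pndxr uzos
Hunk 4: at line 8 remove [pndxr] add [rfri,sgy,ckmpb] -> 12 lines: bau qnqv foxlh gzzl hrqb kld awq omg rfri sgy ckmpb uzos
Hunk 5: at line 3 remove [hrqb,kld,awq] add [bvxro,xen] -> 11 lines: bau qnqv foxlh gzzl bvxro xen omg rfri sgy ckmpb uzos
Final line 3: foxlh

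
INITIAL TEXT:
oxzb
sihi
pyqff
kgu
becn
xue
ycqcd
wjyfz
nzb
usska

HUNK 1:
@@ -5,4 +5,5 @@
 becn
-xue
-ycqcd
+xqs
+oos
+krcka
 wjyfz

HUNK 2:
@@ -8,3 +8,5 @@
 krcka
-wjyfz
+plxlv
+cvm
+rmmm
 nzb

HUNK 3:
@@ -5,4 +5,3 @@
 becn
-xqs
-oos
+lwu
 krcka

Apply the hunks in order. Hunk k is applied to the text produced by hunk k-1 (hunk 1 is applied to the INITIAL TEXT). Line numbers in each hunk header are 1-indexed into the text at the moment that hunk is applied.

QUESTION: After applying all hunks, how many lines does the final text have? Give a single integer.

Hunk 1: at line 5 remove [xue,ycqcd] add [xqs,oos,krcka] -> 11 lines: oxzb sihi pyqff kgu becn xqs oos krcka wjyfz nzb usska
Hunk 2: at line 8 remove [wjyfz] add [plxlv,cvm,rmmm] -> 13 lines: oxzb sihi pyqff kgu becn xqs oos krcka plxlv cvm rmmm nzb usska
Hunk 3: at line 5 remove [xqs,oos] add [lwu] -> 12 lines: oxzb sihi pyqff kgu becn lwu krcka plxlv cvm rmmm nzb usska
Final line count: 12

Answer: 12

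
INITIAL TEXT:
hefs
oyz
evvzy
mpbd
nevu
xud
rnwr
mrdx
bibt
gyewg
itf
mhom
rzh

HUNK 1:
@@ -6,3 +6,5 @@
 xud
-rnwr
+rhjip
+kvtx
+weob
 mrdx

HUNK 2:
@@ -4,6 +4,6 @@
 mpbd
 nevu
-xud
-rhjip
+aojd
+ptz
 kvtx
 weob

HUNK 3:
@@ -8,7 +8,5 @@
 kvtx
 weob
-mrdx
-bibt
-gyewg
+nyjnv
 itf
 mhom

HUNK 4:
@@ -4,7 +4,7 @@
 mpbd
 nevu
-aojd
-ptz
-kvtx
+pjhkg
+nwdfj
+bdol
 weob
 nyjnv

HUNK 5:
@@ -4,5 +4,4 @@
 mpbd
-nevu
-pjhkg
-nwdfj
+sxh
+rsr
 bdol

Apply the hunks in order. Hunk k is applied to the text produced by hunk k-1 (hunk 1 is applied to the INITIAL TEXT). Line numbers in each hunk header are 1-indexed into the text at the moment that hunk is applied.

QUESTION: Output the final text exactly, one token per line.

Answer: hefs
oyz
evvzy
mpbd
sxh
rsr
bdol
weob
nyjnv
itf
mhom
rzh

Derivation:
Hunk 1: at line 6 remove [rnwr] add [rhjip,kvtx,weob] -> 15 lines: hefs oyz evvzy mpbd nevu xud rhjip kvtx weob mrdx bibt gyewg itf mhom rzh
Hunk 2: at line 4 remove [xud,rhjip] add [aojd,ptz] -> 15 lines: hefs oyz evvzy mpbd nevu aojd ptz kvtx weob mrdx bibt gyewg itf mhom rzh
Hunk 3: at line 8 remove [mrdx,bibt,gyewg] add [nyjnv] -> 13 lines: hefs oyz evvzy mpbd nevu aojd ptz kvtx weob nyjnv itf mhom rzh
Hunk 4: at line 4 remove [aojd,ptz,kvtx] add [pjhkg,nwdfj,bdol] -> 13 lines: hefs oyz evvzy mpbd nevu pjhkg nwdfj bdol weob nyjnv itf mhom rzh
Hunk 5: at line 4 remove [nevu,pjhkg,nwdfj] add [sxh,rsr] -> 12 lines: hefs oyz evvzy mpbd sxh rsr bdol weob nyjnv itf mhom rzh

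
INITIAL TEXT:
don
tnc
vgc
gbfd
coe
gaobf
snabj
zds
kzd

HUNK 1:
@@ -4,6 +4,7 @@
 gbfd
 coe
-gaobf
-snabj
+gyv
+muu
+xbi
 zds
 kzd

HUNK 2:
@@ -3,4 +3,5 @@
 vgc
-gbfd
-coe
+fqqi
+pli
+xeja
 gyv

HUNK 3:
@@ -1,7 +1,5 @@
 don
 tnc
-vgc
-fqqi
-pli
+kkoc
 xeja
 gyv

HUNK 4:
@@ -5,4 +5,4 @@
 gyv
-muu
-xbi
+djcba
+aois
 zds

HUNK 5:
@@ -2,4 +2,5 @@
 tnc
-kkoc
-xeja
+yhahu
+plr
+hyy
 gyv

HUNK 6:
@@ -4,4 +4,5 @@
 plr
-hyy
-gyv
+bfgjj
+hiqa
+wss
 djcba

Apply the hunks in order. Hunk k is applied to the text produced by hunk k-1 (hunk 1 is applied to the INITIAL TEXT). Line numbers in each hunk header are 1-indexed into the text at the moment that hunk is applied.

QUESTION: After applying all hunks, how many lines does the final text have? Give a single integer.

Hunk 1: at line 4 remove [gaobf,snabj] add [gyv,muu,xbi] -> 10 lines: don tnc vgc gbfd coe gyv muu xbi zds kzd
Hunk 2: at line 3 remove [gbfd,coe] add [fqqi,pli,xeja] -> 11 lines: don tnc vgc fqqi pli xeja gyv muu xbi zds kzd
Hunk 3: at line 1 remove [vgc,fqqi,pli] add [kkoc] -> 9 lines: don tnc kkoc xeja gyv muu xbi zds kzd
Hunk 4: at line 5 remove [muu,xbi] add [djcba,aois] -> 9 lines: don tnc kkoc xeja gyv djcba aois zds kzd
Hunk 5: at line 2 remove [kkoc,xeja] add [yhahu,plr,hyy] -> 10 lines: don tnc yhahu plr hyy gyv djcba aois zds kzd
Hunk 6: at line 4 remove [hyy,gyv] add [bfgjj,hiqa,wss] -> 11 lines: don tnc yhahu plr bfgjj hiqa wss djcba aois zds kzd
Final line count: 11

Answer: 11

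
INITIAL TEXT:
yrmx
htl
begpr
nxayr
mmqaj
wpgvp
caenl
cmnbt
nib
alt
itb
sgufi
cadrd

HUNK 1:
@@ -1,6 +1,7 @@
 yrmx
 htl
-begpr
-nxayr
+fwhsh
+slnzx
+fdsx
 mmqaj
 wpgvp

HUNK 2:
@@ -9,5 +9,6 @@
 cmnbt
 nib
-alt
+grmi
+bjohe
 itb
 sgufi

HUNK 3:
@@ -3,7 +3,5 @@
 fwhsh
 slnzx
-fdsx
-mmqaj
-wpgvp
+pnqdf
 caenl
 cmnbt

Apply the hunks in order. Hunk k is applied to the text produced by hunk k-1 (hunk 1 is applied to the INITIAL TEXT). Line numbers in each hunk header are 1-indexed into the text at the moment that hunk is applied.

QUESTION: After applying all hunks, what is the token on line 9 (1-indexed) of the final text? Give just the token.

Answer: grmi

Derivation:
Hunk 1: at line 1 remove [begpr,nxayr] add [fwhsh,slnzx,fdsx] -> 14 lines: yrmx htl fwhsh slnzx fdsx mmqaj wpgvp caenl cmnbt nib alt itb sgufi cadrd
Hunk 2: at line 9 remove [alt] add [grmi,bjohe] -> 15 lines: yrmx htl fwhsh slnzx fdsx mmqaj wpgvp caenl cmnbt nib grmi bjohe itb sgufi cadrd
Hunk 3: at line 3 remove [fdsx,mmqaj,wpgvp] add [pnqdf] -> 13 lines: yrmx htl fwhsh slnzx pnqdf caenl cmnbt nib grmi bjohe itb sgufi cadrd
Final line 9: grmi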